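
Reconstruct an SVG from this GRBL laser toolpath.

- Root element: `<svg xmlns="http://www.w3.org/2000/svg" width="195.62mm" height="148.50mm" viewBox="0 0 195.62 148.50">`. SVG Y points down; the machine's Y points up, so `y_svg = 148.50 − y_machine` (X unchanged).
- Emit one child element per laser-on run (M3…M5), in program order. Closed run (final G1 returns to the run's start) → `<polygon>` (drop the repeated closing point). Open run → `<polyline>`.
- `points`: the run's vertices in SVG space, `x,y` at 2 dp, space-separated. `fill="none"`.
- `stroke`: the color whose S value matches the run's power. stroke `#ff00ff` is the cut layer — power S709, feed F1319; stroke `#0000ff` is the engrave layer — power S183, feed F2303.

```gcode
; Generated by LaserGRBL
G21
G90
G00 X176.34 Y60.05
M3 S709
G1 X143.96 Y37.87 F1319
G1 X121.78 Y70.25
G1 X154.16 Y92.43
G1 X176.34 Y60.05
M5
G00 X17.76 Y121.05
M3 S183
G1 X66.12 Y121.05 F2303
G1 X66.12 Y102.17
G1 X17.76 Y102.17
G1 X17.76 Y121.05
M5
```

y_svg = 148.50 − y_m.

[1] S709→`#ff00ff` (cut); closed run; points: 176.34,88.45 143.96,110.63 121.78,78.25 154.16,56.07

[2] S183→`#0000ff` (engrave); closed run; points: 17.76,27.45 66.12,27.45 66.12,46.33 17.76,46.33

<svg xmlns="http://www.w3.org/2000/svg" width="195.62mm" height="148.50mm" viewBox="0 0 195.62 148.50">
  <polygon points="176.34,88.45 143.96,110.63 121.78,78.25 154.16,56.07" fill="none" stroke="#ff00ff"/>
  <polygon points="17.76,27.45 66.12,27.45 66.12,46.33 17.76,46.33" fill="none" stroke="#0000ff"/>
</svg>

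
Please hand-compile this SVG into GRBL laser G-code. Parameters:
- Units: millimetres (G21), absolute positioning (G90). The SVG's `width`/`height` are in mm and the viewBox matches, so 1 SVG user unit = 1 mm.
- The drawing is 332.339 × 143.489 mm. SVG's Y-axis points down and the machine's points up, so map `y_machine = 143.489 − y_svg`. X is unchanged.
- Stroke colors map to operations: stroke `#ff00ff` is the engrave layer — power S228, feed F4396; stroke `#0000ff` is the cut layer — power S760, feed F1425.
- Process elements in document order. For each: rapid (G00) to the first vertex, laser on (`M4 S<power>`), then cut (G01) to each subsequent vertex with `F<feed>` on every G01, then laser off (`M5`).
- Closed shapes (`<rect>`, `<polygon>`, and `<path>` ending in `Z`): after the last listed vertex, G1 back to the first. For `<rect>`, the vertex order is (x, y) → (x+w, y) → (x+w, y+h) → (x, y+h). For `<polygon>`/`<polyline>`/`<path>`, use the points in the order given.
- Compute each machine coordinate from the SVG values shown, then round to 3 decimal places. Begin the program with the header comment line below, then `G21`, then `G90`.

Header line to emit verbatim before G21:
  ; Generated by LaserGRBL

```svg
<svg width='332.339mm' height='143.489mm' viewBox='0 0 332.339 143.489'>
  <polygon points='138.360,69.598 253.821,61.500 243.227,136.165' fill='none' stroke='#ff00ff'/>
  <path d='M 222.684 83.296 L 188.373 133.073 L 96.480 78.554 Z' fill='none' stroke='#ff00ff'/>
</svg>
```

; Generated by LaserGRBL
G21
G90
G00 X138.360 Y73.891
M4 S228
G01 X253.821 Y81.989 F4396
G01 X243.227 Y7.324 F4396
G01 X138.360 Y73.891 F4396
M5
G00 X222.684 Y60.193
M4 S228
G01 X188.373 Y10.416 F4396
G01 X96.480 Y64.935 F4396
G01 X222.684 Y60.193 F4396
M5

1 u = 1 mm; y_m = 143.489 − y.

[1] `<polygon>` closed polygon, #ff00ff→engrave S228 F4396: (138.360,73.891) → (253.821,81.989) → (243.227,7.324) → (138.360,73.891) (closed)

[2] `<path>` closed polygon, #ff00ff→engrave S228 F4396: (222.684,60.193) → (188.373,10.416) → (96.480,64.935) → (222.684,60.193) (closed)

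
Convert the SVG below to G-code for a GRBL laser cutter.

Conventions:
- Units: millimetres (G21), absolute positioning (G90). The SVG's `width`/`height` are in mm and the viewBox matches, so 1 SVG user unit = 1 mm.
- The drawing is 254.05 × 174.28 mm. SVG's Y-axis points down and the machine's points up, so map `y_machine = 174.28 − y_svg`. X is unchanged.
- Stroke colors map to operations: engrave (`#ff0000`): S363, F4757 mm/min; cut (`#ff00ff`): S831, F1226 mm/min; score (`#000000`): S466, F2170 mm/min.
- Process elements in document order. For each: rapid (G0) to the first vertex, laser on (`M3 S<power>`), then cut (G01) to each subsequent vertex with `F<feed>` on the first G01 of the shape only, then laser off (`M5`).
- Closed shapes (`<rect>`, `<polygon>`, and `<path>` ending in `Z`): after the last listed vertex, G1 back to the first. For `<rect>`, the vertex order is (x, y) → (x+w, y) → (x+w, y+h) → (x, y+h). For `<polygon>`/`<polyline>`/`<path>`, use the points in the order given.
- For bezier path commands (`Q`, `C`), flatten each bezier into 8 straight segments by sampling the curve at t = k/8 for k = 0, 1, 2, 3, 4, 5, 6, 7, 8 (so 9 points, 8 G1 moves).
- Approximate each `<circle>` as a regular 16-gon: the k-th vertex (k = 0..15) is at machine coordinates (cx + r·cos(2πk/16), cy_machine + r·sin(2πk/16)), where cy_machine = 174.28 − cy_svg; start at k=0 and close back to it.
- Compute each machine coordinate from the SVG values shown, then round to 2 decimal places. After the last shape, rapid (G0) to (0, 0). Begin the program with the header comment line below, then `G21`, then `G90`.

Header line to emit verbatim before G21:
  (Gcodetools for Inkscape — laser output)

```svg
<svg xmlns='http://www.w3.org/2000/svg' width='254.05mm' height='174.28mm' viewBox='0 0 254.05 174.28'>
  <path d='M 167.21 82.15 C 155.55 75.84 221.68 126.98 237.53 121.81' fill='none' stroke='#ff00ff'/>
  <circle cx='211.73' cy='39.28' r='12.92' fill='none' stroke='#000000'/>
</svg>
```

(Gcodetools for Inkscape — laser output)
G21
G90
G0 X167.21 Y92.13
M3 S831
G01 X166.23 Y92.03 F1226
G01 X171.05 Y87.87
G01 X180.16 Y80.99
G01 X192.05 Y72.73
G01 X205.24 Y64.41
G01 X218.22 Y57.37
G01 X229.48 Y52.95
G01 X237.53 Y52.47
M5
G0 X224.65 Y135.00
M3 S466
G01 X223.67 Y139.94 F2170
G01 X220.87 Y144.14
G01 X216.67 Y146.94
G01 X211.73 Y147.92
G01 X206.79 Y146.94
G01 X202.59 Y144.14
G01 X199.79 Y139.94
G01 X198.81 Y135.00
G01 X199.79 Y130.06
G01 X202.59 Y125.86
G01 X206.79 Y123.06
G01 X211.73 Y122.08
G01 X216.67 Y123.06
G01 X220.87 Y125.86
G01 X223.67 Y130.06
G01 X224.65 Y135.00
M5
G0 X0.00 Y0.00

1 u = 1 mm; y_m = 174.28 − y.

[1] `<path>` cubic bezier, #ff00ff→cut S831 F1226: (167.21,92.13) → (166.23,92.03) → (171.05,87.87) → (180.16,80.99) → (192.05,72.73) → (205.24,64.41) → (218.22,57.37) → (229.48,52.95) → (237.53,52.47)

[2] `<circle>` circle, #000000→score S466 F2170: (224.65,135.00) → (223.67,139.94) → (220.87,144.14) → (216.67,146.94) → (211.73,147.92) → (206.79,146.94) → (202.59,144.14) → (199.79,139.94) → (198.81,135.00) → (199.79,130.06) → (202.59,125.86) → (206.79,123.06) → (211.73,122.08) → (216.67,123.06) → (220.87,125.86) → (223.67,130.06) → (224.65,135.00) (closed)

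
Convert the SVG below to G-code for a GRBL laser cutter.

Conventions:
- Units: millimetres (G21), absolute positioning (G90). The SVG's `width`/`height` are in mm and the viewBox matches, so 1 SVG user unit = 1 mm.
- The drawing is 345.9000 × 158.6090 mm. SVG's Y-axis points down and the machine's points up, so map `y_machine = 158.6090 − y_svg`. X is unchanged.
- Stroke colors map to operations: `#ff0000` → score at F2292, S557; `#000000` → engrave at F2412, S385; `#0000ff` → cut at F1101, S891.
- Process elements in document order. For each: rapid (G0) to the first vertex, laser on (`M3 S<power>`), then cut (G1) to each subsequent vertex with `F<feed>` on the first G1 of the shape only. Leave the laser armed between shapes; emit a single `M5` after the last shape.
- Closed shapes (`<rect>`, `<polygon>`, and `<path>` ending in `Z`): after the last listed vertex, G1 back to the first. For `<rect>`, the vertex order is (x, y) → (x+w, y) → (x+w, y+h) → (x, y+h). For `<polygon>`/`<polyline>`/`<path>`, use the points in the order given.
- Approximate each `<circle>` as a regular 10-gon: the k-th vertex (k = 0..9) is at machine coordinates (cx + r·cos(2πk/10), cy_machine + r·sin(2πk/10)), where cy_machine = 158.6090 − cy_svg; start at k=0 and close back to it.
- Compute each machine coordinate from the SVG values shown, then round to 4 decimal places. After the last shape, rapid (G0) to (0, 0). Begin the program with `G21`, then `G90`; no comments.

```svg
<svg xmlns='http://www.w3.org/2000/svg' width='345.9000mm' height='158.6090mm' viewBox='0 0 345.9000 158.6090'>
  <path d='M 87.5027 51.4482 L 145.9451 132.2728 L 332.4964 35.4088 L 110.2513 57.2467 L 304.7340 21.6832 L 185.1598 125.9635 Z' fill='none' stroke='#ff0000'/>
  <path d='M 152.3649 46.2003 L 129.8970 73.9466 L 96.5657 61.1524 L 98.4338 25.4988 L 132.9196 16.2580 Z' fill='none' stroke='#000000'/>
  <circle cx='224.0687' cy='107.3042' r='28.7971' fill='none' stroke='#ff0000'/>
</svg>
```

G21
G90
G0 X87.5027 Y107.1608
M3 S557
G1 X145.9451 Y26.3362 F2292
G1 X332.4964 Y123.2002
G1 X110.2513 Y101.3623
G1 X304.7340 Y136.9258
G1 X185.1598 Y32.6455
G1 X87.5027 Y107.1608
G0 X152.3649 Y112.4087
M3 S385
G1 X129.8970 Y84.6624 F2412
G1 X96.5657 Y97.4566
G1 X98.4338 Y133.1102
G1 X132.9196 Y142.3510
G1 X152.3649 Y112.4087
G0 X252.8658 Y51.3048
M3 S557
G1 X247.3660 Y68.2313 F2292
G1 X232.9675 Y78.6925
G1 X215.1699 Y78.6925
G1 X200.7714 Y68.2313
G1 X195.2716 Y51.3048
G1 X200.7714 Y34.3783
G1 X215.1699 Y23.9171
G1 X232.9675 Y23.9171
G1 X247.3660 Y34.3783
G1 X252.8658 Y51.3048
M5
G0 X0.0000 Y0.0000

Since the viewBox matches the mm dimensions, user units are millimetres directly. The only transform is the Y-flip y_m = 158.6090 − y_svg.

Shape 1 is a closed polygon drawn with `<path>`. Its stroke #ff0000 means score at S557, F2292. After flipping Y the toolpath is (87.5027,107.1608) → (145.9451,26.3362) → (332.4964,123.2002) → (110.2513,101.3623) → (304.7340,136.9258) → (185.1598,32.6455) → (87.5027,107.1608), returning to the start.

Shape 2 is a regular polygon drawn with `<path>`. Its stroke #000000 means engrave at S385, F2412. After flipping Y the toolpath is (152.3649,112.4087) → (129.8970,84.6624) → (96.5657,97.4566) → (98.4338,133.1102) → (132.9196,142.3510) → (152.3649,112.4087), returning to the start.

Shape 3 is a circle drawn with `<circle>`. Its stroke #ff0000 means score at S557, F2292. After flipping Y the toolpath is (252.8658,51.3048) → (247.3660,68.2313) → (232.9675,78.6925) → (215.1699,78.6925) → (200.7714,68.2313) → (195.2716,51.3048) → (200.7714,34.3783) → (215.1699,23.9171) → (232.9675,23.9171) → (247.3660,34.3783) → (252.8658,51.3048), returning to the start.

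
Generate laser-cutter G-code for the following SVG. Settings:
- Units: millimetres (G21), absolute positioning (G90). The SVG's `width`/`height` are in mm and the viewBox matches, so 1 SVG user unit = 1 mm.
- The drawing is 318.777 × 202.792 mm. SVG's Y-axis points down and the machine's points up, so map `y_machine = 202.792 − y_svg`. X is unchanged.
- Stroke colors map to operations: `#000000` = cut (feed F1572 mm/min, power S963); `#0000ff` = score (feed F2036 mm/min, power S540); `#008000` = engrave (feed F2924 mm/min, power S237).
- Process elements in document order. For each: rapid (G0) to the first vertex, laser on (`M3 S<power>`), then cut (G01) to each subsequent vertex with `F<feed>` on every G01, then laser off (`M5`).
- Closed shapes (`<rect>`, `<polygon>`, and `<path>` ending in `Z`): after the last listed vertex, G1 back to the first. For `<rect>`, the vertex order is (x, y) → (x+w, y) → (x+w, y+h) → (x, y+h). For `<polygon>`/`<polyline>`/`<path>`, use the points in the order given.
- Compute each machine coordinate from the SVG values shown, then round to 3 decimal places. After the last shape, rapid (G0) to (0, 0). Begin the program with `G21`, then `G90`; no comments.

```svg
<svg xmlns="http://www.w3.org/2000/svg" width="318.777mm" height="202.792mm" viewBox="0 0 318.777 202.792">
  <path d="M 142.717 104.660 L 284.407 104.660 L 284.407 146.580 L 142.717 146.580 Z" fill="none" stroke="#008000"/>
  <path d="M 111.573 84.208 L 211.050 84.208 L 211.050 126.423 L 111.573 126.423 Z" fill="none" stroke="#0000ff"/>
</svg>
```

viewBox `0 0 318.777 202.792` with mm width/height → 1 unit = 1 mm. Flip: y_m = 202.792 − y_svg.

**Shape 1** — `<path>` rectangle, stroke `#008000` → engrave (S237, F2924). Machine vertices: (142.717,98.132) → (284.407,98.132) → (284.407,56.212) → (142.717,56.212) → (142.717,98.132). Closed: final G1 returns to the first vertex.

**Shape 2** — `<path>` rectangle, stroke `#0000ff` → score (S540, F2036). Machine vertices: (111.573,118.584) → (211.050,118.584) → (211.050,76.369) → (111.573,76.369) → (111.573,118.584). Closed: final G1 returns to the first vertex.

G21
G90
G0 X142.717 Y98.132
M3 S237
G01 X284.407 Y98.132 F2924
G01 X284.407 Y56.212 F2924
G01 X142.717 Y56.212 F2924
G01 X142.717 Y98.132 F2924
M5
G0 X111.573 Y118.584
M3 S540
G01 X211.050 Y118.584 F2036
G01 X211.050 Y76.369 F2036
G01 X111.573 Y76.369 F2036
G01 X111.573 Y118.584 F2036
M5
G0 X0.000 Y0.000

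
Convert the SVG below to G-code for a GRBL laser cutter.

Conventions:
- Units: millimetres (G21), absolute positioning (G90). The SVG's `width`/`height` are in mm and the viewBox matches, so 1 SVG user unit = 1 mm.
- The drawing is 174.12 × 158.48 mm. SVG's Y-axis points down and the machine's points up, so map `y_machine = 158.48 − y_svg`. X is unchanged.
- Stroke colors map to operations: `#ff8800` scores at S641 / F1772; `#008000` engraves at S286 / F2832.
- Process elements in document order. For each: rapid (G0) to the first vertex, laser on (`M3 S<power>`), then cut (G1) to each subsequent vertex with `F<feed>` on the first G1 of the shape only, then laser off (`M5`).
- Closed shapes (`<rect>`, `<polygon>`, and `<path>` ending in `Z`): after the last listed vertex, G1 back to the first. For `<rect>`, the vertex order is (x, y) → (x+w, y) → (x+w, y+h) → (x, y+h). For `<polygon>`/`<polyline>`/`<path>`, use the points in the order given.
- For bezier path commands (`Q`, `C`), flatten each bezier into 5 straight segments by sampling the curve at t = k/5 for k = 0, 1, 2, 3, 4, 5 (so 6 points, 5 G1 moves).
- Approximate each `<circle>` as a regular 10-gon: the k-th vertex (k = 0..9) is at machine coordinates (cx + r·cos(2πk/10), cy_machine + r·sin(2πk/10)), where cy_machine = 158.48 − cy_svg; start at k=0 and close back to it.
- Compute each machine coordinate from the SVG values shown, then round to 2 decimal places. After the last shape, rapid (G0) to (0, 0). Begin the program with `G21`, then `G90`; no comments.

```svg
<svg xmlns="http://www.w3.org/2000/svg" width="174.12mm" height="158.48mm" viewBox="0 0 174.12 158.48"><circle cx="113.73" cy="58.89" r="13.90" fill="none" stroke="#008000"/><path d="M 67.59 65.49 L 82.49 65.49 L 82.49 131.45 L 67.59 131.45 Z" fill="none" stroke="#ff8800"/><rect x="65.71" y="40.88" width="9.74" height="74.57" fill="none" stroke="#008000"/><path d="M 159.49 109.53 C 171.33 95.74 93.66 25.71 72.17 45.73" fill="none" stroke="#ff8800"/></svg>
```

viewBox `0 0 174.12 158.48` with mm width/height → 1 unit = 1 mm. Flip: y_m = 158.48 − y_svg.

**Shape 1** — `<circle>` circle, stroke `#008000` → engrave (S286, F2832). Machine vertices: (127.63,99.59) → (124.98,107.76) → (118.03,112.81) → (109.43,112.81) → (102.48,107.76) → (99.83,99.59) → (102.48,91.42) → (109.43,86.37) → (118.03,86.37) → (124.98,91.42) → (127.63,99.59). Closed: final G1 returns to the first vertex.

**Shape 2** — `<path>` rectangle, stroke `#ff8800` → score (S641, F1772). Machine vertices: (67.59,92.99) → (82.49,92.99) → (82.49,27.03) → (67.59,27.03) → (67.59,92.99). Closed: final G1 returns to the first vertex.

**Shape 3** — `<rect>` rectangle, stroke `#008000` → engrave (S286, F2832). Machine vertices: (65.71,117.60) → (75.45,117.60) → (75.45,43.03) → (65.71,43.03) → (65.71,117.60). Closed: final G1 returns to the first vertex.

**Shape 4** — `<path>` cubic bezier, stroke `#ff8800` → score (S641, F1772). Control points (SVG): P0=(159.49,109.53), P1=(171.33,95.74), P2=(93.66,25.71), P3=(72.17,45.73); sampled at t=k/5. Machine vertices: (159.49,48.95) → (157.02,62.80) → (140.06,83.13) → (115.60,102.91) → (90.64,115.13) → (72.17,112.75). Open path.

G21
G90
G0 X127.63 Y99.59
M3 S286
G1 X124.98 Y107.76 F2832
G1 X118.03 Y112.81
G1 X109.43 Y112.81
G1 X102.48 Y107.76
G1 X99.83 Y99.59
G1 X102.48 Y91.42
G1 X109.43 Y86.37
G1 X118.03 Y86.37
G1 X124.98 Y91.42
G1 X127.63 Y99.59
M5
G0 X67.59 Y92.99
M3 S641
G1 X82.49 Y92.99 F1772
G1 X82.49 Y27.03
G1 X67.59 Y27.03
G1 X67.59 Y92.99
M5
G0 X65.71 Y117.60
M3 S286
G1 X75.45 Y117.60 F2832
G1 X75.45 Y43.03
G1 X65.71 Y43.03
G1 X65.71 Y117.60
M5
G0 X159.49 Y48.95
M3 S641
G1 X157.02 Y62.80 F1772
G1 X140.06 Y83.13
G1 X115.60 Y102.91
G1 X90.64 Y115.13
G1 X72.17 Y112.75
M5
G0 X0.00 Y0.00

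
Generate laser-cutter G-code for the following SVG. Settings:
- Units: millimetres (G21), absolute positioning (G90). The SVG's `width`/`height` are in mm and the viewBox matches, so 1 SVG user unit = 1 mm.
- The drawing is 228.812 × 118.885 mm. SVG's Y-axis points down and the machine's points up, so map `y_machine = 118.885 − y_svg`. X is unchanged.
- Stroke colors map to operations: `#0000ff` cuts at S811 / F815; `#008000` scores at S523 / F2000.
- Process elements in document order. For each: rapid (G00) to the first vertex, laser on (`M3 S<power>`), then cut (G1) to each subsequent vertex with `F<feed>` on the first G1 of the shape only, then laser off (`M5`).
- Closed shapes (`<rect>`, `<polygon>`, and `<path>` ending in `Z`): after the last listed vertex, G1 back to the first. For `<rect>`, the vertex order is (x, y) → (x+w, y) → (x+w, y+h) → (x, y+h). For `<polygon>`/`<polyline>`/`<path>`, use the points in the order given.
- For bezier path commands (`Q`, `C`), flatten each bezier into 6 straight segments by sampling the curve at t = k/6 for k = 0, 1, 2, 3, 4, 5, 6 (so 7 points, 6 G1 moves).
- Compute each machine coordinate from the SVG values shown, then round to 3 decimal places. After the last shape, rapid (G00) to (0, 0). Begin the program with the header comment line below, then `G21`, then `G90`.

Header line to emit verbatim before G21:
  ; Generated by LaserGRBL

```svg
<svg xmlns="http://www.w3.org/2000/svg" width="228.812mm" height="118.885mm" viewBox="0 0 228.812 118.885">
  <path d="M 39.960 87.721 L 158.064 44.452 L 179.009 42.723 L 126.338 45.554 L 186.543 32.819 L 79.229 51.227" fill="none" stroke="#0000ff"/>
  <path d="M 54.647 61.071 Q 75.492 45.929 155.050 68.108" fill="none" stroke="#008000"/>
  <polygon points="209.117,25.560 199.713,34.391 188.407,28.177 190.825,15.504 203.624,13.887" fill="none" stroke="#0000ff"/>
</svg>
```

1 u = 1 mm; y_m = 118.885 − y.

[1] `<path>` open polyline, #0000ff→cut S811 F815: (39.960,31.164) → (158.064,74.433) → (179.009,76.162) → (126.338,73.331) → (186.543,86.066) → (79.229,67.658)

[2] `<path>` quadratic bezier, #008000→score S523 F2000: (54.647,57.814) → (63.226,61.825) → (75.067,63.762) → (90.170,63.626) → (108.535,61.416) → (130.162,57.133) → (155.050,50.777)

[3] `<polygon>` regular polygon, #0000ff→cut S811 F815: (209.117,93.325) → (199.713,84.494) → (188.407,90.708) → (190.825,103.381) → (203.624,104.998) → (209.117,93.325) (closed)

; Generated by LaserGRBL
G21
G90
G00 X39.960 Y31.164
M3 S811
G1 X158.064 Y74.433 F815
G1 X179.009 Y76.162
G1 X126.338 Y73.331
G1 X186.543 Y86.066
G1 X79.229 Y67.658
M5
G00 X54.647 Y57.814
M3 S523
G1 X63.226 Y61.825 F2000
G1 X75.067 Y63.762
G1 X90.170 Y63.626
G1 X108.535 Y61.416
G1 X130.162 Y57.133
G1 X155.050 Y50.777
M5
G00 X209.117 Y93.325
M3 S811
G1 X199.713 Y84.494 F815
G1 X188.407 Y90.708
G1 X190.825 Y103.381
G1 X203.624 Y104.998
G1 X209.117 Y93.325
M5
G00 X0.000 Y0.000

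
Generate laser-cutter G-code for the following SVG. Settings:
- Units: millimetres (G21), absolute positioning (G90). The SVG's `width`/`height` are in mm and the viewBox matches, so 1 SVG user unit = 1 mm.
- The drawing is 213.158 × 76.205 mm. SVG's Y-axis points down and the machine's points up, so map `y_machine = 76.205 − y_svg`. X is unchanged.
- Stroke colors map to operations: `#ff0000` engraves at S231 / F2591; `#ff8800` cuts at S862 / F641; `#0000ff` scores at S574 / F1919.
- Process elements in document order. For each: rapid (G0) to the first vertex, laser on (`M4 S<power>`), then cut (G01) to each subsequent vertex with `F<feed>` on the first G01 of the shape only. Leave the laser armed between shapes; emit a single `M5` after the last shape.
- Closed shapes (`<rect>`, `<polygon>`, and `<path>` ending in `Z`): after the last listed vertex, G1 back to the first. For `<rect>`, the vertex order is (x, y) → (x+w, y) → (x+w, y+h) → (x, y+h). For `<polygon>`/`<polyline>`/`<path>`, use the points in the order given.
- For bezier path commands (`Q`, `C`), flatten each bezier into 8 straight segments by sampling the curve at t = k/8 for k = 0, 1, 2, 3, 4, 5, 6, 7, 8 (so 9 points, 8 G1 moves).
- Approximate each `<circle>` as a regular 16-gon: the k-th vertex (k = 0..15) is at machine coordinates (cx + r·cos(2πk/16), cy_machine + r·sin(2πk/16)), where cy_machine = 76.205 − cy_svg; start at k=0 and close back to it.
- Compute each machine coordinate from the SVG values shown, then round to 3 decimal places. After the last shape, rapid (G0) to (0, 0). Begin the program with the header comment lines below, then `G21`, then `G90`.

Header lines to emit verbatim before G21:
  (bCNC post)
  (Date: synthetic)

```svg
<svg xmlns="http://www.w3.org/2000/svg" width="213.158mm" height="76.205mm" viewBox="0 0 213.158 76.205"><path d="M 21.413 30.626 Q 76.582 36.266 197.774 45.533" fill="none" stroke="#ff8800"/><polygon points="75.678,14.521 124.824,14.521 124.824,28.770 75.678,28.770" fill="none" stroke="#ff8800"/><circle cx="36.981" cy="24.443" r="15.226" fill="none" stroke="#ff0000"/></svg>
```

(bCNC post)
(Date: synthetic)
G21
G90
G0 X21.413 Y45.579
M4 S862
G01 X36.237 Y44.112 F641
G01 X53.124 Y42.532
G01 X72.074 Y40.839
G01 X93.088 Y39.032
G01 X116.164 Y37.112
G01 X141.304 Y35.079
G01 X168.508 Y32.932
G01 X197.774 Y30.672
G0 X75.678 Y61.684
M4 S862
G01 X124.824 Y61.684 F641
G01 X124.824 Y47.435
G01 X75.678 Y47.435
G01 X75.678 Y61.684
G0 X52.207 Y51.762
M4 S231
G01 X51.048 Y57.589 F2591
G01 X47.747 Y62.528
G01 X42.808 Y65.829
G01 X36.981 Y66.988
G01 X31.154 Y65.829
G01 X26.215 Y62.528
G01 X22.914 Y57.589
G01 X21.755 Y51.762
G01 X22.914 Y45.935
G01 X26.215 Y40.996
G01 X31.154 Y37.695
G01 X36.981 Y36.536
G01 X42.808 Y37.695
G01 X47.747 Y40.996
G01 X51.048 Y45.935
G01 X52.207 Y51.762
M5
G0 X0.000 Y0.000

1 u = 1 mm; y_m = 76.205 − y.

[1] `<path>` quadratic bezier, #ff8800→cut S862 F641: (21.413,45.579) → (36.237,44.112) → (53.124,42.532) → (72.074,40.839) → (93.088,39.032) → (116.164,37.112) → (141.304,35.079) → (168.508,32.932) → (197.774,30.672)

[2] `<polygon>` rectangle, #ff8800→cut S862 F641: (75.678,61.684) → (124.824,61.684) → (124.824,47.435) → (75.678,47.435) → (75.678,61.684) (closed)

[3] `<circle>` circle, #ff0000→engrave S231 F2591: (52.207,51.762) → (51.048,57.589) → (47.747,62.528) → (42.808,65.829) → (36.981,66.988) → (31.154,65.829) → (26.215,62.528) → (22.914,57.589) → (21.755,51.762) → (22.914,45.935) → (26.215,40.996) → (31.154,37.695) → (36.981,36.536) → (42.808,37.695) → (47.747,40.996) → (51.048,45.935) → (52.207,51.762) (closed)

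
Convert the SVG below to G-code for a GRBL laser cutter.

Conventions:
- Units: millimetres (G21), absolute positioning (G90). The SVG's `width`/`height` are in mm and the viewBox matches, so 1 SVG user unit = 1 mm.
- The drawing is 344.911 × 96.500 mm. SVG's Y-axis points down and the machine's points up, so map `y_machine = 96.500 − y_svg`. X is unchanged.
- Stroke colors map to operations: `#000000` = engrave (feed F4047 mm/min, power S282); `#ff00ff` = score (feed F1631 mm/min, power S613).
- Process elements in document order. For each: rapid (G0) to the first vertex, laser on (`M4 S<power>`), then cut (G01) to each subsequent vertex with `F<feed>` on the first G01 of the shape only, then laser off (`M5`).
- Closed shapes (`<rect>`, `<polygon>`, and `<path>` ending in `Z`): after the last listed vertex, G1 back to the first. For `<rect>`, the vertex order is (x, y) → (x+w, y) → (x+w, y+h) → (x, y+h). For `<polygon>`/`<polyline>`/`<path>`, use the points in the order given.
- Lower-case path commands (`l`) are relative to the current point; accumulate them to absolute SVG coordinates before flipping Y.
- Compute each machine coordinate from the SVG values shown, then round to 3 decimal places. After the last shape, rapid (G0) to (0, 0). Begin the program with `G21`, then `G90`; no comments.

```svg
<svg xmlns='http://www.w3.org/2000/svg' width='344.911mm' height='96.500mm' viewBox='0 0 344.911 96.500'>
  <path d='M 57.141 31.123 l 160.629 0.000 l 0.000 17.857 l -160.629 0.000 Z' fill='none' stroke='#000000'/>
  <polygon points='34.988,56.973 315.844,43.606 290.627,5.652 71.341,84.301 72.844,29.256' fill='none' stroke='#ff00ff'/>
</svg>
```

1 u = 1 mm; y_m = 96.500 − y.

[1] `<path>` rectangle, #000000→engrave S282 F4047: (57.141,65.377) → (217.770,65.377) → (217.770,47.520) → (57.141,47.520) → (57.141,65.377) (closed)

[2] `<polygon>` closed polygon, #ff00ff→score S613 F1631: (34.988,39.527) → (315.844,52.894) → (290.627,90.848) → (71.341,12.199) → (72.844,67.244) → (34.988,39.527) (closed)

G21
G90
G0 X57.141 Y65.377
M4 S282
G01 X217.770 Y65.377 F4047
G01 X217.770 Y47.520
G01 X57.141 Y47.520
G01 X57.141 Y65.377
M5
G0 X34.988 Y39.527
M4 S613
G01 X315.844 Y52.894 F1631
G01 X290.627 Y90.848
G01 X71.341 Y12.199
G01 X72.844 Y67.244
G01 X34.988 Y39.527
M5
G0 X0.000 Y0.000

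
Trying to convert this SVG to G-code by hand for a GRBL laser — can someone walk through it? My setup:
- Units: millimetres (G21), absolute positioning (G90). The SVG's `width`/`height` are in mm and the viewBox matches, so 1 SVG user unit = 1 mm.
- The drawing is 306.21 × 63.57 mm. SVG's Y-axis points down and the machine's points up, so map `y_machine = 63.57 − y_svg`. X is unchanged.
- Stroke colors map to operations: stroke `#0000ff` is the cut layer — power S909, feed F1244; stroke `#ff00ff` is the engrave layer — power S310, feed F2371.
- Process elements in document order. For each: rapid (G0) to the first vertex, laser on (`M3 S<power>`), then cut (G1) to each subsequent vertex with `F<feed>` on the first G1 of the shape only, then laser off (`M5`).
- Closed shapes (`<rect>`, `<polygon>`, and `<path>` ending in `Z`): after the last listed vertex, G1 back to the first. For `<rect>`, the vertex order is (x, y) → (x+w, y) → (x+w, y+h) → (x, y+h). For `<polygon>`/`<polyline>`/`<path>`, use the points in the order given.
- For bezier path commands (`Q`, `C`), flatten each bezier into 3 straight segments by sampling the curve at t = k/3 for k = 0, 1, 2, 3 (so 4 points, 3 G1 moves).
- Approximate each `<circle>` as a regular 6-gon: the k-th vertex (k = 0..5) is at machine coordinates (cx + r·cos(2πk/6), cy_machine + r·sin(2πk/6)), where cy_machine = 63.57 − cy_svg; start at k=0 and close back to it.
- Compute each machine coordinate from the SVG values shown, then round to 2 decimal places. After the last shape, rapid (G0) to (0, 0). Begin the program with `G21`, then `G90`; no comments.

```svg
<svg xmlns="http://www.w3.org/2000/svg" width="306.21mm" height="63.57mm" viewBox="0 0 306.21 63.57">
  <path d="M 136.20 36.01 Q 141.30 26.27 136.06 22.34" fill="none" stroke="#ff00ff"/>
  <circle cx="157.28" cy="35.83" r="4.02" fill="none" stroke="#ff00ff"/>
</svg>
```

1 u = 1 mm; y_m = 63.57 − y.

[1] `<path>` quadratic bezier, #ff00ff→engrave S310 F2371: (136.20,27.56) → (138.45,33.41) → (138.40,37.96) → (136.06,41.23)

[2] `<circle>` circle, #ff00ff→engrave S310 F2371: (161.30,27.74) → (159.29,31.22) → (155.27,31.22) → (153.26,27.74) → (155.27,24.26) → (159.29,24.26) → (161.30,27.74) (closed)

G21
G90
G0 X136.20 Y27.56
M3 S310
G1 X138.45 Y33.41 F2371
G1 X138.40 Y37.96
G1 X136.06 Y41.23
M5
G0 X161.30 Y27.74
M3 S310
G1 X159.29 Y31.22 F2371
G1 X155.27 Y31.22
G1 X153.26 Y27.74
G1 X155.27 Y24.26
G1 X159.29 Y24.26
G1 X161.30 Y27.74
M5
G0 X0.00 Y0.00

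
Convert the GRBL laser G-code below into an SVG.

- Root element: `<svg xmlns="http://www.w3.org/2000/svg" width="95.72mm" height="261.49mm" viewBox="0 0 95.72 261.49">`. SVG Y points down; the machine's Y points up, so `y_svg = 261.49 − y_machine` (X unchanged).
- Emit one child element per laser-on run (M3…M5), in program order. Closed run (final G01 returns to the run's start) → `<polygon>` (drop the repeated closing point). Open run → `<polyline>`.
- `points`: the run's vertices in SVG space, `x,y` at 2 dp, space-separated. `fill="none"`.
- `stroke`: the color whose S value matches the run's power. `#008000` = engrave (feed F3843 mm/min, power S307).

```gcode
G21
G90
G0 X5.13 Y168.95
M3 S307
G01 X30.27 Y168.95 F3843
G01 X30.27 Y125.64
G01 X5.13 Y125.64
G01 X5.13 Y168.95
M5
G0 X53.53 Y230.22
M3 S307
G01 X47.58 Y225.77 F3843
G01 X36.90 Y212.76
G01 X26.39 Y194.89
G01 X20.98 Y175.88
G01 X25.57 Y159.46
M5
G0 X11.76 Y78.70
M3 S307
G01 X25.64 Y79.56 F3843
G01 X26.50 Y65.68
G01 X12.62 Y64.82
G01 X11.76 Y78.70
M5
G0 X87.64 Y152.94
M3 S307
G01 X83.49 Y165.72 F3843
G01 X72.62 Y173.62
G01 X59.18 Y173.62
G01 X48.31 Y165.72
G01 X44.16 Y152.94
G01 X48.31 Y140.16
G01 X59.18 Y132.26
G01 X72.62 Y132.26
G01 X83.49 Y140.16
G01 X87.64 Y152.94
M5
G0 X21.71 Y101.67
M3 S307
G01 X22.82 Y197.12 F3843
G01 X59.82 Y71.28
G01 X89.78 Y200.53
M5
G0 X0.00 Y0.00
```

<svg xmlns="http://www.w3.org/2000/svg" width="95.72mm" height="261.49mm" viewBox="0 0 95.72 261.49">
  <polygon points="5.13,92.54 30.27,92.54 30.27,135.85 5.13,135.85" fill="none" stroke="#008000"/>
  <polyline points="53.53,31.27 47.58,35.72 36.90,48.73 26.39,66.60 20.98,85.61 25.57,102.03" fill="none" stroke="#008000"/>
  <polygon points="11.76,182.79 25.64,181.93 26.50,195.81 12.62,196.67" fill="none" stroke="#008000"/>
  <polygon points="87.64,108.55 83.49,95.77 72.62,87.87 59.18,87.87 48.31,95.77 44.16,108.55 48.31,121.33 59.18,129.23 72.62,129.23 83.49,121.33" fill="none" stroke="#008000"/>
  <polyline points="21.71,159.82 22.82,64.37 59.82,190.21 89.78,60.96" fill="none" stroke="#008000"/>
</svg>

y_svg = 261.49 − y_m. Every run uses S307, so all elements get stroke `#008000` (engrave).

[1] closed run; points: 5.13,92.54 30.27,92.54 30.27,135.85 5.13,135.85

[2] open run; points: 53.53,31.27 47.58,35.72 36.90,48.73 26.39,66.60 20.98,85.61 25.57,102.03

[3] closed run; points: 11.76,182.79 25.64,181.93 26.50,195.81 12.62,196.67

[4] closed run; points: 87.64,108.55 83.49,95.77 72.62,87.87 59.18,87.87 48.31,95.77 44.16,108.55 48.31,121.33 59.18,129.23 72.62,129.23 83.49,121.33

[5] open run; points: 21.71,159.82 22.82,64.37 59.82,190.21 89.78,60.96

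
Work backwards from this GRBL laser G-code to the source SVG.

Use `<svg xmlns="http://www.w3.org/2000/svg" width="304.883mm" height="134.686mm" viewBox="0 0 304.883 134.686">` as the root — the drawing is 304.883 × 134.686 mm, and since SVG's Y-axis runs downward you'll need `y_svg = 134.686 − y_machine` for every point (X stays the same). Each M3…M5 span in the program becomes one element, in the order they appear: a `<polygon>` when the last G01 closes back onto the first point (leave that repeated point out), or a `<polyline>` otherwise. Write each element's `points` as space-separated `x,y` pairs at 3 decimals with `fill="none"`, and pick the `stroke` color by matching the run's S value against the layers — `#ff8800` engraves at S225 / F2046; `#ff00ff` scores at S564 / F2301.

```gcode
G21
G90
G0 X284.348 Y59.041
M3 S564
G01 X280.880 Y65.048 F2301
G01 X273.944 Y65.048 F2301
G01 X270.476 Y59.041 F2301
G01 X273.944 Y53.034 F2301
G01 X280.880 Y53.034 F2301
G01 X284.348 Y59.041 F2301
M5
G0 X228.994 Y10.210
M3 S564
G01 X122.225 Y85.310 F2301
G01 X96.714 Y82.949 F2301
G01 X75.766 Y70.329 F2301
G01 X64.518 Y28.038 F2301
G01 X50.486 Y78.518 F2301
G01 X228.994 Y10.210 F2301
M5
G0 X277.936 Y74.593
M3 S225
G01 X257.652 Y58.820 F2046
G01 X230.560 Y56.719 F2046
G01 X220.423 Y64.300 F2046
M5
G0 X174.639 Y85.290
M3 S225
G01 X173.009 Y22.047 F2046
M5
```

y_svg = 134.686 − y_m.

[1] S564→`#ff00ff` (score); closed run; points: 284.348,75.645 280.880,69.638 273.944,69.638 270.476,75.645 273.944,81.652 280.880,81.652

[2] S564→`#ff00ff` (score); closed run; points: 228.994,124.476 122.225,49.376 96.714,51.737 75.766,64.357 64.518,106.648 50.486,56.168

[3] S225→`#ff8800` (engrave); open run; points: 277.936,60.093 257.652,75.866 230.560,77.967 220.423,70.386

[4] S225→`#ff8800` (engrave); open run; points: 174.639,49.396 173.009,112.639

<svg xmlns="http://www.w3.org/2000/svg" width="304.883mm" height="134.686mm" viewBox="0 0 304.883 134.686">
  <polygon points="284.348,75.645 280.880,69.638 273.944,69.638 270.476,75.645 273.944,81.652 280.880,81.652" fill="none" stroke="#ff00ff"/>
  <polygon points="228.994,124.476 122.225,49.376 96.714,51.737 75.766,64.357 64.518,106.648 50.486,56.168" fill="none" stroke="#ff00ff"/>
  <polyline points="277.936,60.093 257.652,75.866 230.560,77.967 220.423,70.386" fill="none" stroke="#ff8800"/>
  <polyline points="174.639,49.396 173.009,112.639" fill="none" stroke="#ff8800"/>
</svg>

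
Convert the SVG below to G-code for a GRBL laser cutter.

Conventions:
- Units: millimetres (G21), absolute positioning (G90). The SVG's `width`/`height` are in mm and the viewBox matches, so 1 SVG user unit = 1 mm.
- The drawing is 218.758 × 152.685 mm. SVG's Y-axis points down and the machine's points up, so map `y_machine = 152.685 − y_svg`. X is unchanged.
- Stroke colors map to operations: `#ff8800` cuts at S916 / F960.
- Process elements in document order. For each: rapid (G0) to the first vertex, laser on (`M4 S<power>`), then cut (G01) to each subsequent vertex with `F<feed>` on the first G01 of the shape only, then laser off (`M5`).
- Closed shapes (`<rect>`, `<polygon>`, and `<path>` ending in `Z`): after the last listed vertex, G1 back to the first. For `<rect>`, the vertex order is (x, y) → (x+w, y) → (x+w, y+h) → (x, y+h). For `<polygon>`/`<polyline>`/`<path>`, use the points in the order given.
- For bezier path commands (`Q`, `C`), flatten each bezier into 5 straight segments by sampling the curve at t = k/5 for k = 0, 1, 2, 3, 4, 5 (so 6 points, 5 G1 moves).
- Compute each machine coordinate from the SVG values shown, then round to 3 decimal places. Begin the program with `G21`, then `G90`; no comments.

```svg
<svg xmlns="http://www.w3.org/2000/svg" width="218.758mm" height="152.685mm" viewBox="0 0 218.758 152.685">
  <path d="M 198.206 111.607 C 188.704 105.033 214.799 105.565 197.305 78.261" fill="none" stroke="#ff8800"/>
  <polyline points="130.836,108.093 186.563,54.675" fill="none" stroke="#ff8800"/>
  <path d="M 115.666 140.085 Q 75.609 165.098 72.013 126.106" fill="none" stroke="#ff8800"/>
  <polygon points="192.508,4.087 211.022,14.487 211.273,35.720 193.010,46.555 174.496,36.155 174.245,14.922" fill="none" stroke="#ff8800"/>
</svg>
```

1 u = 1 mm; y_m = 152.685 − y.

[1] `<path>` cubic bezier, #ff8800→cut S916 F960: (198.206,41.078) → (196.143,44.449) → (198.822,47.792) → (202.443,52.784) → (203.204,61.102) → (197.305,74.424)

[2] `<polyline>` line segment, #ff8800→cut S916 F960: (130.836,44.592) → (186.563,98.010)

[3] `<path>` quadratic bezier, #ff8800→cut S916 F960: (115.666,12.600) → (101.102,5.155) → (89.454,2.830) → (80.724,5.626) → (74.910,13.542) → (72.013,26.579)

[4] `<polygon>` regular polygon, #ff8800→cut S916 F960: (192.508,148.598) → (211.022,138.198) → (211.273,116.965) → (193.010,106.130) → (174.496,116.530) → (174.245,137.763) → (192.508,148.598) (closed)

G21
G90
G0 X198.206 Y41.078
M4 S916
G01 X196.143 Y44.449 F960
G01 X198.822 Y47.792
G01 X202.443 Y52.784
G01 X203.204 Y61.102
G01 X197.305 Y74.424
M5
G0 X130.836 Y44.592
M4 S916
G01 X186.563 Y98.010 F960
M5
G0 X115.666 Y12.600
M4 S916
G01 X101.102 Y5.155 F960
G01 X89.454 Y2.830
G01 X80.724 Y5.626
G01 X74.910 Y13.542
G01 X72.013 Y26.579
M5
G0 X192.508 Y148.598
M4 S916
G01 X211.022 Y138.198 F960
G01 X211.273 Y116.965
G01 X193.010 Y106.130
G01 X174.496 Y116.530
G01 X174.245 Y137.763
G01 X192.508 Y148.598
M5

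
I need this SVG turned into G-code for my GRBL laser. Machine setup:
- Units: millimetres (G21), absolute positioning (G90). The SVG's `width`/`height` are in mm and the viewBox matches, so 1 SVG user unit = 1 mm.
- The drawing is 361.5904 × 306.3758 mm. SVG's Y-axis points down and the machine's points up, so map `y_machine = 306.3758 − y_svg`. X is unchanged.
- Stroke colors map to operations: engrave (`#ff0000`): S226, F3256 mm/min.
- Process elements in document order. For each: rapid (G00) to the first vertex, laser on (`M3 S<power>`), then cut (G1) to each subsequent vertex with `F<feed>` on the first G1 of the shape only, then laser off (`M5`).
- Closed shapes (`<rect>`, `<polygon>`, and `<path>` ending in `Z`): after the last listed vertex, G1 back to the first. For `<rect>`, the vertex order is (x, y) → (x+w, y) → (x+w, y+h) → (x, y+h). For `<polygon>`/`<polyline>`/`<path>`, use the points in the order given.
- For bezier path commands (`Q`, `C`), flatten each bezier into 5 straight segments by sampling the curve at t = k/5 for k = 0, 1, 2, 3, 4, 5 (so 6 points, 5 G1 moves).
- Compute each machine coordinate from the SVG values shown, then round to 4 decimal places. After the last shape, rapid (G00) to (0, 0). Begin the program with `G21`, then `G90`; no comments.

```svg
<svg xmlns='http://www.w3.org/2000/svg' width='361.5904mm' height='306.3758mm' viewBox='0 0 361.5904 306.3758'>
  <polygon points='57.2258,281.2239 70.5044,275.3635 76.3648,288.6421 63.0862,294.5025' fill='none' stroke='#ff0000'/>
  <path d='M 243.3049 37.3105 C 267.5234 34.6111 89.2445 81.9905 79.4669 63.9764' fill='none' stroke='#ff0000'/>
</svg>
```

G21
G90
G00 X57.2258 Y25.1519
M3 S226
G1 X70.5044 Y31.0123 F3256
G1 X76.3648 Y17.7337
G1 X63.0862 Y11.8733
G1 X57.2258 Y25.1519
M5
G00 X243.3049 Y269.0653
M3 S226
G1 X236.5043 Y265.5993 F3256
G1 X198.9123 Y255.6570
G1 X148.3367 Y244.7811
G1 X102.5856 Y238.5144
G1 X79.4669 Y242.3994
M5
G00 X0.0000 Y0.0000

Since the viewBox matches the mm dimensions, user units are millimetres directly. The only transform is the Y-flip y_m = 306.3758 − y_svg.

Shape 1 is a regular polygon drawn with `<polygon>`. Its stroke #ff0000 means engrave at S226, F3256. After flipping Y the toolpath is (57.2258,25.1519) → (70.5044,31.0123) → (76.3648,17.7337) → (63.0862,11.8733) → (57.2258,25.1519), returning to the start.

Shape 2 is a cubic bezier drawn with `<path>`. Its stroke #ff0000 means engrave at S226, F3256. After flipping Y the toolpath is (243.3049,269.0653) → (236.5043,265.5993) → (198.9123,255.6570) → (148.3367,244.7811) → (102.5856,238.5144) → (79.4669,242.3994).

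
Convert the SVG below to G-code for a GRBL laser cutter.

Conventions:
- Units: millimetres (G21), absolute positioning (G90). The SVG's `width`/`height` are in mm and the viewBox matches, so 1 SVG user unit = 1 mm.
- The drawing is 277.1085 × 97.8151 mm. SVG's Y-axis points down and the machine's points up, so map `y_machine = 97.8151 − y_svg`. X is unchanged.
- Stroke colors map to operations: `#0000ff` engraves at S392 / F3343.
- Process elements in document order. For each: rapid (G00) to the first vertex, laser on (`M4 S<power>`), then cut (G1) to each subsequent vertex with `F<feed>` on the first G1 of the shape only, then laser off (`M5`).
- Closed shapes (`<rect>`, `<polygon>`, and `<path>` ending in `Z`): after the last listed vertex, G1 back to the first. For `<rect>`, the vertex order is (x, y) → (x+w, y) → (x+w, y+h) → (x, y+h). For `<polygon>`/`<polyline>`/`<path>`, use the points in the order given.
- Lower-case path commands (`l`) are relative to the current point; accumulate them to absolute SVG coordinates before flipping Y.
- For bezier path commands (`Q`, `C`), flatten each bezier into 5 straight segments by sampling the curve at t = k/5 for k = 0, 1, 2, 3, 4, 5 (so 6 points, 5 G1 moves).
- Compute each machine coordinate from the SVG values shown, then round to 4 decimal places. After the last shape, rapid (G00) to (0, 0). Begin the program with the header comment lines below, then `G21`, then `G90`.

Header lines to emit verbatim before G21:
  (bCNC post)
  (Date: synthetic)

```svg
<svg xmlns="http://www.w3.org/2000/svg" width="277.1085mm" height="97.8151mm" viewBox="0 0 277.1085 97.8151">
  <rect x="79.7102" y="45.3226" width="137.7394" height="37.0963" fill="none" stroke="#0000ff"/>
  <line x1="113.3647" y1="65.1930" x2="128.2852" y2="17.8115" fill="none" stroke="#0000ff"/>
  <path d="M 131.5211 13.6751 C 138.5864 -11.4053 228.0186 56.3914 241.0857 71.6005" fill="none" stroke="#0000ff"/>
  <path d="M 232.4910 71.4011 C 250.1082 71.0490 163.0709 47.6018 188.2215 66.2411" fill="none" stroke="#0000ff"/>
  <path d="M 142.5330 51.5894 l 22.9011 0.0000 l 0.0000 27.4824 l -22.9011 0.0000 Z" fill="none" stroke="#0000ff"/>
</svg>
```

1 u = 1 mm; y_m = 97.8151 − y.

[1] `<rect>` rectangle, #0000ff→engrave S392 F3343: (79.7102,52.4925) → (217.4496,52.4925) → (217.4496,15.3962) → (79.7102,15.3962) → (79.7102,52.4925) (closed)

[2] `<line>` line segment, #0000ff→engrave S392 F3343: (113.3647,32.6221) → (128.2852,80.0036)

[3] `<path>` cubic bezier, #0000ff→engrave S392 F3343: (131.5211,84.1400) → (144.3745,89.2067) → (169.3767,78.9652) → (198.9088,60.3978) → (225.3515,40.4869) → (241.0857,26.2146)

[4] `<path>` cubic bezier, #0000ff→engrave S392 F3343: (232.4910,26.4140) → (232.2375,28.8752) → (217.2754,33.7505) → (198.0131,37.9113) → (184.8589,38.2287) → (188.2215,31.5740)

[5] `<path>` rectangle, #0000ff→engrave S392 F3343: (142.5330,46.2257) → (165.4341,46.2257) → (165.4341,18.7433) → (142.5330,18.7433) → (142.5330,46.2257) (closed)

(bCNC post)
(Date: synthetic)
G21
G90
G00 X79.7102 Y52.4925
M4 S392
G1 X217.4496 Y52.4925 F3343
G1 X217.4496 Y15.3962
G1 X79.7102 Y15.3962
G1 X79.7102 Y52.4925
M5
G00 X113.3647 Y32.6221
M4 S392
G1 X128.2852 Y80.0036 F3343
M5
G00 X131.5211 Y84.1400
M4 S392
G1 X144.3745 Y89.2067 F3343
G1 X169.3767 Y78.9652
G1 X198.9088 Y60.3978
G1 X225.3515 Y40.4869
G1 X241.0857 Y26.2146
M5
G00 X232.4910 Y26.4140
M4 S392
G1 X232.2375 Y28.8752 F3343
G1 X217.2754 Y33.7505
G1 X198.0131 Y37.9113
G1 X184.8589 Y38.2287
G1 X188.2215 Y31.5740
M5
G00 X142.5330 Y46.2257
M4 S392
G1 X165.4341 Y46.2257 F3343
G1 X165.4341 Y18.7433
G1 X142.5330 Y18.7433
G1 X142.5330 Y46.2257
M5
G00 X0.0000 Y0.0000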